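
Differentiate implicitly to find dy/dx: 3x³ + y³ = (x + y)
Take d/dx of both sides. Since y is implicitly a function of x, the chain rule attaches a y' = dy/dx factor whenever we differentiate through y.

Set F(x, y) = (left side) − (right side), so the curve is F = 0. Differentiating each term of F:
  d/dx[3x^3] = 9x^2
  d/dx[-x] = -1
  d/dx[y^3] = 3y^2·y'
  d/dx[-y] = -y'

Collecting, the y'-free part is the partial derivative in x and the y' coefficient is the partial derivative in y:
  ∂F/∂x = 9x^2 - 1
  ∂F/∂y = 3y^2 - 1

so d/dx[F(x, y(x))] = ∂F/∂x + (∂F/∂y)·y' = 0. Rearranging,
  dy/dx = -(∂F/∂x)/(∂F/∂y) = -(9x^2 - 1)/(3y^2 - 1) = (1 - 9x^2)/(3y^2 - 1)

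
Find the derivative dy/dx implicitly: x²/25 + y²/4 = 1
Differentiate the relation implicitly: treat y = y(x) and apply the chain rule, so every y-derivative picks up a y' = dy/dx factor.

With everything moved to the left-hand side, differentiate term by term:
  d/dx[x^2/25] = 2x/25
  d/dx[y^2/4] = y·y'/2
  d/dx[-1] = 0

Separating the contributions that come from x directly and those that come through y:
  without y':      2x/25
  multiplying y':  y/2

so (2x/25) + (y/2)·y' = 0, and therefore
  dy/dx = -(2x/25)/(y/2) = -4x/(25y)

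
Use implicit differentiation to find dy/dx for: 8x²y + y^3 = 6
Differentiate both sides with respect to x, treating y as y(x). By the chain rule, any term containing y contributes a factor of y' = dy/dx when we differentiate it.

Move every term to one side and write the relation as F(x, y) = 0. Term by term,
  d/dx[8x^2y] = 8x^2·y' + 16xy
  d/dx[y^3] = 3y^2·y'
  d/dx[-6] = 0

The pieces without y' make up ∂F/∂x and the coefficient of y' is ∂F/∂y:
  ∂F/∂x = 16xy,
  ∂F/∂y = 8x^2 + 3y^2.

Since d/dx[F] = ∂F/∂x + (∂F/∂y)·y' = 0, solve for y':
  (∂F/∂y)·y' = -∂F/∂x
  dy/dx = -(∂F/∂x)/(∂F/∂y) = -(16xy)/(8x^2 + 3y^2) = -16xy/(8x^2 + 3y^2)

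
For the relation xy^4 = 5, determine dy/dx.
Apply d/dx to both sides, remembering that y depends on x. Each occurrence of y therefore brings in a y' = dy/dx via the chain rule.

With F(x, y) equal to the left-hand side minus the right, differentiate F term by term:
  d/dx[xy^4] = 4xy^3·y' + y^4
  d/dx[-5] = 0
Adding these up, d/dx[F] = 0 becomes
  (y^4) + (4xy^3)·y' = 0,
so isolating y',
  dy/dx = -(y^4)/(4xy^3) = -y/(4x)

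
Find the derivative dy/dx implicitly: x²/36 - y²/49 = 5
Differentiate both sides with respect to x, treating y as y(x). By the chain rule, any term containing y contributes a factor of y' = dy/dx when we differentiate it.

Move every term to one side and write the relation as F(x, y) = 0. Term by term,
  d/dx[x^2/36] = x/18
  d/dx[-y^2/49] = -2y·y'/49
  d/dx[-5] = 0

The pieces without y' make up ∂F/∂x and the coefficient of y' is ∂F/∂y:
  ∂F/∂x = x/18,
  ∂F/∂y = -2y/49.

Since d/dx[F] = ∂F/∂x + (∂F/∂y)·y' = 0, solve for y':
  (∂F/∂y)·y' = -∂F/∂x
  dy/dx = -(∂F/∂x)/(∂F/∂y) = -(x/18)/(-2y/49) = 49x/(36y)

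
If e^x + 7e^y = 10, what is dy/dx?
Differentiate the relation implicitly: treat y = y(x) and apply the chain rule, so every y-derivative picks up a y' = dy/dx factor.

With everything moved to the left-hand side, differentiate term by term:
  d/dx[e^(x)] = e^(x)
  d/dx[7e^(y)] = 7·y'·e^(y)
  d/dx[-10] = 0

Separating the contributions that come from x directly and those that come through y:
  without y':      e^(x)
  multiplying y':  7e^(y)

so (e^(x)) + (7e^(y))·y' = 0, and therefore
  dy/dx = -(e^(x))/(7e^(y)) = -e^(x - y)/7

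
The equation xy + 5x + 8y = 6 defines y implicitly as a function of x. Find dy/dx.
Take d/dx of both sides. Since y is implicitly a function of x, the chain rule attaches a y' = dy/dx factor whenever we differentiate through y.

Set F(x, y) = (left side) − (right side), so the curve is F = 0. Differentiating each term of F:
  d/dx[xy] = x·y' + y
  d/dx[5x] = 5
  d/dx[8y] = 8·y'
  d/dx[-6] = 0

Collecting, the y'-free part is the partial derivative in x and the y' coefficient is the partial derivative in y:
  ∂F/∂x = y + 5
  ∂F/∂y = x + 8

so d/dx[F(x, y(x))] = ∂F/∂x + (∂F/∂y)·y' = 0. Rearranging,
  dy/dx = -(∂F/∂x)/(∂F/∂y) = -(y + 5)/(x + 8) = (-y - 5)/(x + 8)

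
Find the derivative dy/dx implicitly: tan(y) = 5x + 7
Differentiate the relation implicitly: treat y = y(x) and apply the chain rule, so every y-derivative picks up a y' = dy/dx factor.

With everything moved to the left-hand side, differentiate term by term:
  d/dx[-5x] = -5
  d/dx[tan(y)] = y'(tan(y)^2 + 1)
  d/dx[-7] = 0

Separating the contributions that come from x directly and those that come through y:
  without y':      -5
  multiplying y':  tan(y)^2 + 1

so (-5) + (tan(y)^2 + 1)·y' = 0, and therefore
  dy/dx = -(-5)/(tan(y)^2 + 1) = 5cos(y)^2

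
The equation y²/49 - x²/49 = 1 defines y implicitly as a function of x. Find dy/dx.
Differentiate the relation implicitly: treat y = y(x) and apply the chain rule, so every y-derivative picks up a y' = dy/dx factor.

With everything moved to the left-hand side, differentiate term by term:
  d/dx[-x^2/49] = -2x/49
  d/dx[y^2/49] = 2y·y'/49
  d/dx[-1] = 0

Separating the contributions that come from x directly and those that come through y:
  without y':      -2x/49
  multiplying y':  2y/49

so (-2x/49) + (2y/49)·y' = 0, and therefore
  dy/dx = -(-2x/49)/(2y/49) = x/y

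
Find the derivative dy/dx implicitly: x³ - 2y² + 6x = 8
Differentiate both sides with respect to x, treating y as y(x). By the chain rule, any term containing y contributes a factor of y' = dy/dx when we differentiate it.

Move every term to one side and write the relation as F(x, y) = 0. Term by term,
  d/dx[x^3] = 3x^2
  d/dx[6x] = 6
  d/dx[-2y^2] = -4y·y'
  d/dx[-8] = 0

The pieces without y' make up ∂F/∂x and the coefficient of y' is ∂F/∂y:
  ∂F/∂x = 3x^2 + 6,
  ∂F/∂y = -4y.

Since d/dx[F] = ∂F/∂x + (∂F/∂y)·y' = 0, solve for y':
  (∂F/∂y)·y' = -∂F/∂x
  dy/dx = -(∂F/∂x)/(∂F/∂y) = -(3x^2 + 6)/(-4y) = 3(x^2 + 2)/(4y)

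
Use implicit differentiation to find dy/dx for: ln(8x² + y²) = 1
Take d/dx of both sides. Since y is implicitly a function of x, the chain rule attaches a y' = dy/dx factor whenever we differentiate through y.

Set F(x, y) = (left side) − (right side), so the curve is F = 0. Differentiating each term of F:
  d/dx[ln(8x^2 + y^2)] = (16x + 2y·y')/(8x^2 + y^2)
  d/dx[-1] = 0

Collecting, the y'-free part is the partial derivative in x and the y' coefficient is the partial derivative in y:
  ∂F/∂x = 16x/(8x^2 + y^2)
  ∂F/∂y = 2y/(8x^2 + y^2)

so d/dx[F(x, y(x))] = ∂F/∂x + (∂F/∂y)·y' = 0. Rearranging,
  dy/dx = -(∂F/∂x)/(∂F/∂y) = -(16x/(8x^2 + y^2))/(2y/(8x^2 + y^2)) = -8x/y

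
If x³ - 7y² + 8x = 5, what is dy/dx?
Take d/dx of both sides. Since y is implicitly a function of x, the chain rule attaches a y' = dy/dx factor whenever we differentiate through y.

Set F(x, y) = (left side) − (right side), so the curve is F = 0. Differentiating each term of F:
  d/dx[x^3] = 3x^2
  d/dx[8x] = 8
  d/dx[-7y^2] = -14y·y'
  d/dx[-5] = 0

Collecting, the y'-free part is the partial derivative in x and the y' coefficient is the partial derivative in y:
  ∂F/∂x = 3x^2 + 8
  ∂F/∂y = -14y

so d/dx[F(x, y(x))] = ∂F/∂x + (∂F/∂y)·y' = 0. Rearranging,
  dy/dx = -(∂F/∂x)/(∂F/∂y) = -(3x^2 + 8)/(-14y) = (3x^2 + 8)/(14y)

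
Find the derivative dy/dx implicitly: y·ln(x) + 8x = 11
Take d/dx of both sides. Since y is implicitly a function of x, the chain rule attaches a y' = dy/dx factor whenever we differentiate through y.

Set F(x, y) = (left side) − (right side), so the curve is F = 0. Differentiating each term of F:
  d/dx[8x] = 8
  d/dx[y·ln(x)] = y'·ln(x) + y/x
  d/dx[-11] = 0

Collecting, the y'-free part is the partial derivative in x and the y' coefficient is the partial derivative in y:
  ∂F/∂x = 8 + y/x
  ∂F/∂y = ln(x)

so d/dx[F(x, y(x))] = ∂F/∂x + (∂F/∂y)·y' = 0. Rearranging,
  dy/dx = -(∂F/∂x)/(∂F/∂y) = -(8 + y/x)/(ln(x))
        = -((8x + y)/x)/(ln(x)) = (-8x - y)/(x·ln(x))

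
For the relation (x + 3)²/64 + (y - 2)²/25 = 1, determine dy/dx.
Take d/dx of both sides. Since y is implicitly a function of x, the chain rule attaches a y' = dy/dx factor whenever we differentiate through y.

Set F(x, y) = (left side) − (right side), so the curve is F = 0. Differentiating each term of F:
  d/dx[(x + 3)^2/64] = x/32 + 3/32
  d/dx[(y - 2)^2/25] = 2·y'(y - 2)/25
  d/dx[-1] = 0

Collecting, the y'-free part is the partial derivative in x and the y' coefficient is the partial derivative in y:
  ∂F/∂x = x/32 + 3/32
  ∂F/∂y = 2y/25 - 4/25

so d/dx[F(x, y(x))] = ∂F/∂x + (∂F/∂y)·y' = 0. Rearranging,
  dy/dx = -(∂F/∂x)/(∂F/∂y) = -(x/32 + 3/32)/(2y/25 - 4/25)
        = -((x + 3)/32)/(2(y - 2)/25) = 25(-x - 3)/(64(y - 2))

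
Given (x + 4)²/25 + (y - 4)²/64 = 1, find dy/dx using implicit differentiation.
Take d/dx of both sides. Since y is implicitly a function of x, the chain rule attaches a y' = dy/dx factor whenever we differentiate through y.

Set F(x, y) = (left side) − (right side), so the curve is F = 0. Differentiating each term of F:
  d/dx[(x + 4)^2/25] = 2x/25 + 8/25
  d/dx[(y - 4)^2/64] = y'(y - 4)/32
  d/dx[-1] = 0

Collecting, the y'-free part is the partial derivative in x and the y' coefficient is the partial derivative in y:
  ∂F/∂x = 2x/25 + 8/25
  ∂F/∂y = y/32 - 1/8

so d/dx[F(x, y(x))] = ∂F/∂x + (∂F/∂y)·y' = 0. Rearranging,
  dy/dx = -(∂F/∂x)/(∂F/∂y) = -(2x/25 + 8/25)/(y/32 - 1/8)
        = -(2(x + 4)/25)/((y - 4)/32) = 64(-x - 4)/(25(y - 4))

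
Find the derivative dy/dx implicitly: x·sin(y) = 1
Differentiate both sides with respect to x, treating y as y(x). By the chain rule, any term containing y contributes a factor of y' = dy/dx when we differentiate it.

Move every term to one side and write the relation as F(x, y) = 0. Term by term,
  d/dx[x·sin(y)] = x·y'·cos(y) + sin(y)
  d/dx[-1] = 0

The pieces without y' make up ∂F/∂x and the coefficient of y' is ∂F/∂y:
  ∂F/∂x = sin(y),
  ∂F/∂y = x·cos(y).

Since d/dx[F] = ∂F/∂x + (∂F/∂y)·y' = 0, solve for y':
  (∂F/∂y)·y' = -∂F/∂x
  dy/dx = -(∂F/∂x)/(∂F/∂y) = -(sin(y))/(x·cos(y)) = -tan(y)/x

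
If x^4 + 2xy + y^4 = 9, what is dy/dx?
Apply d/dx to both sides, remembering that y depends on x. Each occurrence of y therefore brings in a y' = dy/dx via the chain rule.

With F(x, y) equal to the left-hand side minus the right, differentiate F term by term:
  d/dx[x^4] = 4x^3
  d/dx[2xy] = 2x·y' + 2y
  d/dx[y^4] = 4y^3·y'
  d/dx[-9] = 0
Adding these up, d/dx[F] = 0 becomes
  (4x^3 + 2y) + (2x + 4y^3)·y' = 0,
so isolating y',
  dy/dx = -(4x^3 + 2y)/(2x + 4y^3) = (-2x^3 - y)/(x + 2y^3)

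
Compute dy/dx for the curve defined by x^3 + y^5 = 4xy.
Differentiate both sides with respect to x, treating y as y(x). By the chain rule, any term containing y contributes a factor of y' = dy/dx when we differentiate it.

Move every term to one side and write the relation as F(x, y) = 0. Term by term,
  d/dx[x^3] = 3x^2
  d/dx[-4xy] = -4x·y' - 4y
  d/dx[y^5] = 5y^4·y'

The pieces without y' make up ∂F/∂x and the coefficient of y' is ∂F/∂y:
  ∂F/∂x = 3x^2 - 4y,
  ∂F/∂y = -4x + 5y^4.

Since d/dx[F] = ∂F/∂x + (∂F/∂y)·y' = 0, solve for y':
  (∂F/∂y)·y' = -∂F/∂x
  dy/dx = -(∂F/∂x)/(∂F/∂y) = -(3x^2 - 4y)/(-4x + 5y^4) = (3x^2 - 4y)/(4x - 5y^4)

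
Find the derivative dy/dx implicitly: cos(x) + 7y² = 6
Apply d/dx to both sides, remembering that y depends on x. Each occurrence of y therefore brings in a y' = dy/dx via the chain rule.

With F(x, y) equal to the left-hand side minus the right, differentiate F term by term:
  d/dx[7y^2] = 14y·y'
  d/dx[cos(x)] = -sin(x)
  d/dx[-6] = 0
Adding these up, d/dx[F] = 0 becomes
  (-sin(x)) + (14y)·y' = 0,
so isolating y',
  dy/dx = -(-sin(x))/(14y) = sin(x)/(14y)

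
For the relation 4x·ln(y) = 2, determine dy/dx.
Differentiate both sides with respect to x, treating y as y(x). By the chain rule, any term containing y contributes a factor of y' = dy/dx when we differentiate it.

Move every term to one side and write the relation as F(x, y) = 0. Term by term,
  d/dx[4x·ln(y)] = 4x·y'/y + 4ln(y)
  d/dx[-2] = 0

The pieces without y' make up ∂F/∂x and the coefficient of y' is ∂F/∂y:
  ∂F/∂x = 4ln(y),
  ∂F/∂y = 4x/y.

Since d/dx[F] = ∂F/∂x + (∂F/∂y)·y' = 0, solve for y':
  (∂F/∂y)·y' = -∂F/∂x
  dy/dx = -(∂F/∂x)/(∂F/∂y) = -(4ln(y))/(4x/y) = -y·ln(y)/x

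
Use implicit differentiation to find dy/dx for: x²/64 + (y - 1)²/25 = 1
Take d/dx of both sides. Since y is implicitly a function of x, the chain rule attaches a y' = dy/dx factor whenever we differentiate through y.

Set F(x, y) = (left side) − (right side), so the curve is F = 0. Differentiating each term of F:
  d/dx[x^2/64] = x/32
  d/dx[(y - 1)^2/25] = 2·y'(y - 1)/25
  d/dx[-1] = 0

Collecting, the y'-free part is the partial derivative in x and the y' coefficient is the partial derivative in y:
  ∂F/∂x = x/32
  ∂F/∂y = 2y/25 - 2/25

so d/dx[F(x, y(x))] = ∂F/∂x + (∂F/∂y)·y' = 0. Rearranging,
  dy/dx = -(∂F/∂x)/(∂F/∂y) = -(x/32)/(2y/25 - 2/25)
        = -(x/32)/(2(y - 1)/25) = -25x/(64y - 64)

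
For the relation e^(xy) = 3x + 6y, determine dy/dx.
Take d/dx of both sides. Since y is implicitly a function of x, the chain rule attaches a y' = dy/dx factor whenever we differentiate through y.

Set F(x, y) = (left side) − (right side), so the curve is F = 0. Differentiating each term of F:
  d/dx[-3x] = -3
  d/dx[-6y] = -6·y'
  d/dx[e^(xy)] = (x·y' + y)·e^(xy)

Collecting, the y'-free part is the partial derivative in x and the y' coefficient is the partial derivative in y:
  ∂F/∂x = y·e^(xy) - 3
  ∂F/∂y = x·e^(xy) - 6

so d/dx[F(x, y(x))] = ∂F/∂x + (∂F/∂y)·y' = 0. Rearranging,
  dy/dx = -(∂F/∂x)/(∂F/∂y) = -(y·e^(xy) - 3)/(x·e^(xy) - 6) = (-y·e^(xy) + 3)/(x·e^(xy) - 6)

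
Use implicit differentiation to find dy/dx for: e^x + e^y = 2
Differentiate the relation implicitly: treat y = y(x) and apply the chain rule, so every y-derivative picks up a y' = dy/dx factor.

With everything moved to the left-hand side, differentiate term by term:
  d/dx[e^(x)] = e^(x)
  d/dx[e^(y)] = y'·e^(y)
  d/dx[-2] = 0

Separating the contributions that come from x directly and those that come through y:
  without y':      e^(x)
  multiplying y':  e^(y)

so (e^(x)) + (e^(y))·y' = 0, and therefore
  dy/dx = -(e^(x))/(e^(y)) = -e^(x - y)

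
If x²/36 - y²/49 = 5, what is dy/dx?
Differentiate the relation implicitly: treat y = y(x) and apply the chain rule, so every y-derivative picks up a y' = dy/dx factor.

With everything moved to the left-hand side, differentiate term by term:
  d/dx[x^2/36] = x/18
  d/dx[-y^2/49] = -2y·y'/49
  d/dx[-5] = 0

Separating the contributions that come from x directly and those that come through y:
  without y':      x/18
  multiplying y':  -2y/49

so (x/18) + (-2y/49)·y' = 0, and therefore
  dy/dx = -(x/18)/(-2y/49) = 49x/(36y)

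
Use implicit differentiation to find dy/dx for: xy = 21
Apply d/dx to both sides, remembering that y depends on x. Each occurrence of y therefore brings in a y' = dy/dx via the chain rule.

With F(x, y) equal to the left-hand side minus the right, differentiate F term by term:
  d/dx[xy] = x·y' + y
  d/dx[-21] = 0
Adding these up, d/dx[F] = 0 becomes
  (y) + (x)·y' = 0,
so isolating y',
  dy/dx = -(y)/(x) = -y/x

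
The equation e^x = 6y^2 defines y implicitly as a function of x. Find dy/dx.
Apply d/dx to both sides, remembering that y depends on x. Each occurrence of y therefore brings in a y' = dy/dx via the chain rule.

With F(x, y) equal to the left-hand side minus the right, differentiate F term by term:
  d/dx[-6y^2] = -12y·y'
  d/dx[e^(x)] = e^(x)
Adding these up, d/dx[F] = 0 becomes
  (e^(x)) + (-12y)·y' = 0,
so isolating y',
  dy/dx = -(e^(x))/(-12y) = e^(x)/(12y)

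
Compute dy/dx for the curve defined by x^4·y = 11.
Differentiate both sides with respect to x, treating y as y(x). By the chain rule, any term containing y contributes a factor of y' = dy/dx when we differentiate it.

Move every term to one side and write the relation as F(x, y) = 0. Term by term,
  d/dx[x^4y] = x^4·y' + 4x^3y
  d/dx[-11] = 0

The pieces without y' make up ∂F/∂x and the coefficient of y' is ∂F/∂y:
  ∂F/∂x = 4x^3y,
  ∂F/∂y = x^4.

Since d/dx[F] = ∂F/∂x + (∂F/∂y)·y' = 0, solve for y':
  (∂F/∂y)·y' = -∂F/∂x
  dy/dx = -(∂F/∂x)/(∂F/∂y) = -(4x^3y)/(x^4) = -4y/x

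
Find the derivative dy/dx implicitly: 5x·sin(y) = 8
Differentiate both sides with respect to x, treating y as y(x). By the chain rule, any term containing y contributes a factor of y' = dy/dx when we differentiate it.

Move every term to one side and write the relation as F(x, y) = 0. Term by term,
  d/dx[5x·sin(y)] = 5x·y'·cos(y) + 5sin(y)
  d/dx[-8] = 0

The pieces without y' make up ∂F/∂x and the coefficient of y' is ∂F/∂y:
  ∂F/∂x = 5sin(y),
  ∂F/∂y = 5x·cos(y).

Since d/dx[F] = ∂F/∂x + (∂F/∂y)·y' = 0, solve for y':
  (∂F/∂y)·y' = -∂F/∂x
  dy/dx = -(∂F/∂x)/(∂F/∂y) = -(5sin(y))/(5x·cos(y)) = -tan(y)/x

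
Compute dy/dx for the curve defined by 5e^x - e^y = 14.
Take d/dx of both sides. Since y is implicitly a function of x, the chain rule attaches a y' = dy/dx factor whenever we differentiate through y.

Set F(x, y) = (left side) − (right side), so the curve is F = 0. Differentiating each term of F:
  d/dx[5e^(x)] = 5e^(x)
  d/dx[-e^(y)] = -y'·e^(y)
  d/dx[-14] = 0

Collecting, the y'-free part is the partial derivative in x and the y' coefficient is the partial derivative in y:
  ∂F/∂x = 5e^(x)
  ∂F/∂y = -e^(y)

so d/dx[F(x, y(x))] = ∂F/∂x + (∂F/∂y)·y' = 0. Rearranging,
  dy/dx = -(∂F/∂x)/(∂F/∂y) = -(5e^(x))/(-e^(y)) = 5e^(x - y)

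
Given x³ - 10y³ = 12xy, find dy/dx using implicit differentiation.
Take d/dx of both sides. Since y is implicitly a function of x, the chain rule attaches a y' = dy/dx factor whenever we differentiate through y.

Set F(x, y) = (left side) − (right side), so the curve is F = 0. Differentiating each term of F:
  d/dx[x^3] = 3x^2
  d/dx[-12xy] = -12x·y' - 12y
  d/dx[-10y^3] = -30y^2·y'

Collecting, the y'-free part is the partial derivative in x and the y' coefficient is the partial derivative in y:
  ∂F/∂x = 3x^2 - 12y
  ∂F/∂y = -12x - 30y^2

so d/dx[F(x, y(x))] = ∂F/∂x + (∂F/∂y)·y' = 0. Rearranging,
  dy/dx = -(∂F/∂x)/(∂F/∂y) = -(3x^2 - 12y)/(-12x - 30y^2) = (x^2 - 4y)/(2(2x + 5y^2))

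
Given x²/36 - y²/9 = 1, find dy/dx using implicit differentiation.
Differentiate both sides with respect to x, treating y as y(x). By the chain rule, any term containing y contributes a factor of y' = dy/dx when we differentiate it.

Move every term to one side and write the relation as F(x, y) = 0. Term by term,
  d/dx[x^2/36] = x/18
  d/dx[-y^2/9] = -2y·y'/9
  d/dx[-1] = 0

The pieces without y' make up ∂F/∂x and the coefficient of y' is ∂F/∂y:
  ∂F/∂x = x/18,
  ∂F/∂y = -2y/9.

Since d/dx[F] = ∂F/∂x + (∂F/∂y)·y' = 0, solve for y':
  (∂F/∂y)·y' = -∂F/∂x
  dy/dx = -(∂F/∂x)/(∂F/∂y) = -(x/18)/(-2y/9) = x/(4y)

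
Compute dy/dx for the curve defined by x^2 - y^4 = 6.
Differentiate the relation implicitly: treat y = y(x) and apply the chain rule, so every y-derivative picks up a y' = dy/dx factor.

With everything moved to the left-hand side, differentiate term by term:
  d/dx[x^2] = 2x
  d/dx[-y^4] = -4y^3·y'
  d/dx[-6] = 0

Separating the contributions that come from x directly and those that come through y:
  without y':      2x
  multiplying y':  -4y^3

so (2x) + (-4y^3)·y' = 0, and therefore
  dy/dx = -(2x)/(-4y^3) = x/(2y^3)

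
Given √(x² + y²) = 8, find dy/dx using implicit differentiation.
Differentiate both sides with respect to x, treating y as y(x). By the chain rule, any term containing y contributes a factor of y' = dy/dx when we differentiate it.

Move every term to one side and write the relation as F(x, y) = 0. Term by term,
  d/dx[√(x^2 + y^2)] = (x + y·y')/√(x^2 + y^2)
  d/dx[-8] = 0

The pieces without y' make up ∂F/∂x and the coefficient of y' is ∂F/∂y:
  ∂F/∂x = x/√(x^2 + y^2),
  ∂F/∂y = y/√(x^2 + y^2).

Since d/dx[F] = ∂F/∂x + (∂F/∂y)·y' = 0, solve for y':
  (∂F/∂y)·y' = -∂F/∂x
  dy/dx = -(∂F/∂x)/(∂F/∂y) = -(x/√(x^2 + y^2))/(y/√(x^2 + y^2)) = -x/y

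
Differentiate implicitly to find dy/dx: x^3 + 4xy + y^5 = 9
Take d/dx of both sides. Since y is implicitly a function of x, the chain rule attaches a y' = dy/dx factor whenever we differentiate through y.

Set F(x, y) = (left side) − (right side), so the curve is F = 0. Differentiating each term of F:
  d/dx[x^3] = 3x^2
  d/dx[4xy] = 4x·y' + 4y
  d/dx[y^5] = 5y^4·y'
  d/dx[-9] = 0

Collecting, the y'-free part is the partial derivative in x and the y' coefficient is the partial derivative in y:
  ∂F/∂x = 3x^2 + 4y
  ∂F/∂y = 4x + 5y^4

so d/dx[F(x, y(x))] = ∂F/∂x + (∂F/∂y)·y' = 0. Rearranging,
  dy/dx = -(∂F/∂x)/(∂F/∂y) = -(3x^2 + 4y)/(4x + 5y^4) = (-3x^2 - 4y)/(4x + 5y^4)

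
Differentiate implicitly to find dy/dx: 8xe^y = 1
Apply d/dx to both sides, remembering that y depends on x. Each occurrence of y therefore brings in a y' = dy/dx via the chain rule.

With F(x, y) equal to the left-hand side minus the right, differentiate F term by term:
  d/dx[8x·e^(y)] = 8x·y'·e^(y) + 8e^(y)
  d/dx[-1] = 0
Adding these up, d/dx[F] = 0 becomes
  (8e^(y)) + (8x·e^(y))·y' = 0,
so isolating y',
  dy/dx = -(8e^(y))/(8x·e^(y)) = -1/x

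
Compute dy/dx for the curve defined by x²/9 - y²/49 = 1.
Differentiate both sides with respect to x, treating y as y(x). By the chain rule, any term containing y contributes a factor of y' = dy/dx when we differentiate it.

Move every term to one side and write the relation as F(x, y) = 0. Term by term,
  d/dx[x^2/9] = 2x/9
  d/dx[-y^2/49] = -2y·y'/49
  d/dx[-1] = 0

The pieces without y' make up ∂F/∂x and the coefficient of y' is ∂F/∂y:
  ∂F/∂x = 2x/9,
  ∂F/∂y = -2y/49.

Since d/dx[F] = ∂F/∂x + (∂F/∂y)·y' = 0, solve for y':
  (∂F/∂y)·y' = -∂F/∂x
  dy/dx = -(∂F/∂x)/(∂F/∂y) = -(2x/9)/(-2y/49) = 49x/(9y)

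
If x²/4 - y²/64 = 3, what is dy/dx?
Differentiate both sides with respect to x, treating y as y(x). By the chain rule, any term containing y contributes a factor of y' = dy/dx when we differentiate it.

Move every term to one side and write the relation as F(x, y) = 0. Term by term,
  d/dx[x^2/4] = x/2
  d/dx[-y^2/64] = -y·y'/32
  d/dx[-3] = 0

The pieces without y' make up ∂F/∂x and the coefficient of y' is ∂F/∂y:
  ∂F/∂x = x/2,
  ∂F/∂y = -y/32.

Since d/dx[F] = ∂F/∂x + (∂F/∂y)·y' = 0, solve for y':
  (∂F/∂y)·y' = -∂F/∂x
  dy/dx = -(∂F/∂x)/(∂F/∂y) = -(x/2)/(-y/32) = 16x/y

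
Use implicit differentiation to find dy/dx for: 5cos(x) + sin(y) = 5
Apply d/dx to both sides, remembering that y depends on x. Each occurrence of y therefore brings in a y' = dy/dx via the chain rule.

With F(x, y) equal to the left-hand side minus the right, differentiate F term by term:
  d/dx[sin(y)] = y'·cos(y)
  d/dx[5cos(x)] = -5sin(x)
  d/dx[-5] = 0
Adding these up, d/dx[F] = 0 becomes
  (-5sin(x)) + (cos(y))·y' = 0,
so isolating y',
  dy/dx = -(-5sin(x))/(cos(y)) = 5sin(x)/cos(y)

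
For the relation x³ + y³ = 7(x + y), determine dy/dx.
Differentiate both sides with respect to x, treating y as y(x). By the chain rule, any term containing y contributes a factor of y' = dy/dx when we differentiate it.

Move every term to one side and write the relation as F(x, y) = 0. Term by term,
  d/dx[x^3] = 3x^2
  d/dx[-7x] = -7
  d/dx[y^3] = 3y^2·y'
  d/dx[-7y] = -7·y'

The pieces without y' make up ∂F/∂x and the coefficient of y' is ∂F/∂y:
  ∂F/∂x = 3x^2 - 7,
  ∂F/∂y = 3y^2 - 7.

Since d/dx[F] = ∂F/∂x + (∂F/∂y)·y' = 0, solve for y':
  (∂F/∂y)·y' = -∂F/∂x
  dy/dx = -(∂F/∂x)/(∂F/∂y) = -(3x^2 - 7)/(3y^2 - 7) = (7 - 3x^2)/(3y^2 - 7)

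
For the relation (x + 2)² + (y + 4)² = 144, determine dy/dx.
Take d/dx of both sides. Since y is implicitly a function of x, the chain rule attaches a y' = dy/dx factor whenever we differentiate through y.

Set F(x, y) = (left side) − (right side), so the curve is F = 0. Differentiating each term of F:
  d/dx[(x + 2)^2] = 2x + 4
  d/dx[(y + 4)^2] = 2·y'(y + 4)
  d/dx[-144] = 0

Collecting, the y'-free part is the partial derivative in x and the y' coefficient is the partial derivative in y:
  ∂F/∂x = 2x + 4
  ∂F/∂y = 2y + 8

so d/dx[F(x, y(x))] = ∂F/∂x + (∂F/∂y)·y' = 0. Rearranging,
  dy/dx = -(∂F/∂x)/(∂F/∂y) = -(2x + 4)/(2y + 8) = (-x - 2)/(y + 4)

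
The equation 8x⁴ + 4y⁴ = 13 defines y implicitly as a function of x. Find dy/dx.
Differentiate both sides with respect to x, treating y as y(x). By the chain rule, any term containing y contributes a factor of y' = dy/dx when we differentiate it.

Move every term to one side and write the relation as F(x, y) = 0. Term by term,
  d/dx[8x^4] = 32x^3
  d/dx[4y^4] = 16y^3·y'
  d/dx[-13] = 0

The pieces without y' make up ∂F/∂x and the coefficient of y' is ∂F/∂y:
  ∂F/∂x = 32x^3,
  ∂F/∂y = 16y^3.

Since d/dx[F] = ∂F/∂x + (∂F/∂y)·y' = 0, solve for y':
  (∂F/∂y)·y' = -∂F/∂x
  dy/dx = -(∂F/∂x)/(∂F/∂y) = -(32x^3)/(16y^3) = -2x^3/y^3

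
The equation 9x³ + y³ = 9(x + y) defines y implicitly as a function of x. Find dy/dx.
Apply d/dx to both sides, remembering that y depends on x. Each occurrence of y therefore brings in a y' = dy/dx via the chain rule.

With F(x, y) equal to the left-hand side minus the right, differentiate F term by term:
  d/dx[9x^3] = 27x^2
  d/dx[-9x] = -9
  d/dx[y^3] = 3y^2·y'
  d/dx[-9y] = -9·y'
Adding these up, d/dx[F] = 0 becomes
  (27x^2 - 9) + (3y^2 - 9)·y' = 0,
so isolating y',
  dy/dx = -(27x^2 - 9)/(3y^2 - 9) = 3(1 - 3x^2)/(y^2 - 3)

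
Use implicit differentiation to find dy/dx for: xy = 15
Differentiate the relation implicitly: treat y = y(x) and apply the chain rule, so every y-derivative picks up a y' = dy/dx factor.

With everything moved to the left-hand side, differentiate term by term:
  d/dx[xy] = x·y' + y
  d/dx[-15] = 0

Separating the contributions that come from x directly and those that come through y:
  without y':      y
  multiplying y':  x

so (y) + (x)·y' = 0, and therefore
  dy/dx = -(y)/(x) = -y/x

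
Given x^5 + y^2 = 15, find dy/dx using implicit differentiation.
Take d/dx of both sides. Since y is implicitly a function of x, the chain rule attaches a y' = dy/dx factor whenever we differentiate through y.

Set F(x, y) = (left side) − (right side), so the curve is F = 0. Differentiating each term of F:
  d/dx[x^5] = 5x^4
  d/dx[y^2] = 2y·y'
  d/dx[-15] = 0

Collecting, the y'-free part is the partial derivative in x and the y' coefficient is the partial derivative in y:
  ∂F/∂x = 5x^4
  ∂F/∂y = 2y

so d/dx[F(x, y(x))] = ∂F/∂x + (∂F/∂y)·y' = 0. Rearranging,
  dy/dx = -(∂F/∂x)/(∂F/∂y) = -(5x^4)/(2y) = -5x^4/(2y)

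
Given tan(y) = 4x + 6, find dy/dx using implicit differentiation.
Differentiate the relation implicitly: treat y = y(x) and apply the chain rule, so every y-derivative picks up a y' = dy/dx factor.

With everything moved to the left-hand side, differentiate term by term:
  d/dx[-4x] = -4
  d/dx[tan(y)] = y'(tan(y)^2 + 1)
  d/dx[-6] = 0

Separating the contributions that come from x directly and those that come through y:
  without y':      -4
  multiplying y':  tan(y)^2 + 1

so (-4) + (tan(y)^2 + 1)·y' = 0, and therefore
  dy/dx = -(-4)/(tan(y)^2 + 1) = 4cos(y)^2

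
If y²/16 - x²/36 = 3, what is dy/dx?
Differentiate both sides with respect to x, treating y as y(x). By the chain rule, any term containing y contributes a factor of y' = dy/dx when we differentiate it.

Move every term to one side and write the relation as F(x, y) = 0. Term by term,
  d/dx[-x^2/36] = -x/18
  d/dx[y^2/16] = y·y'/8
  d/dx[-3] = 0

The pieces without y' make up ∂F/∂x and the coefficient of y' is ∂F/∂y:
  ∂F/∂x = -x/18,
  ∂F/∂y = y/8.

Since d/dx[F] = ∂F/∂x + (∂F/∂y)·y' = 0, solve for y':
  (∂F/∂y)·y' = -∂F/∂x
  dy/dx = -(∂F/∂x)/(∂F/∂y) = -(-x/18)/(y/8) = 4x/(9y)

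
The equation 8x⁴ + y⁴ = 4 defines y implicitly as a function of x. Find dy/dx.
Differentiate the relation implicitly: treat y = y(x) and apply the chain rule, so every y-derivative picks up a y' = dy/dx factor.

With everything moved to the left-hand side, differentiate term by term:
  d/dx[8x^4] = 32x^3
  d/dx[y^4] = 4y^3·y'
  d/dx[-4] = 0

Separating the contributions that come from x directly and those that come through y:
  without y':      32x^3
  multiplying y':  4y^3

so (32x^3) + (4y^3)·y' = 0, and therefore
  dy/dx = -(32x^3)/(4y^3) = -8x^3/y^3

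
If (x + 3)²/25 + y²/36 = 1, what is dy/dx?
Differentiate the relation implicitly: treat y = y(x) and apply the chain rule, so every y-derivative picks up a y' = dy/dx factor.

With everything moved to the left-hand side, differentiate term by term:
  d/dx[y^2/36] = y·y'/18
  d/dx[(x + 3)^2/25] = 2x/25 + 6/25
  d/dx[-1] = 0

Separating the contributions that come from x directly and those that come through y:
  without y':      2x/25 + 6/25
  multiplying y':  y/18

so (2x/25 + 6/25) + (y/18)·y' = 0, and therefore
  dy/dx = -(2x/25 + 6/25)/(y/18)
        = -(2(x + 3)/25)/(y/18) = 36(-x - 3)/(25y)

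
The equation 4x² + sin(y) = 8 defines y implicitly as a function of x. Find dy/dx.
Differentiate the relation implicitly: treat y = y(x) and apply the chain rule, so every y-derivative picks up a y' = dy/dx factor.

With everything moved to the left-hand side, differentiate term by term:
  d/dx[4x^2] = 8x
  d/dx[sin(y)] = y'·cos(y)
  d/dx[-8] = 0

Separating the contributions that come from x directly and those that come through y:
  without y':      8x
  multiplying y':  cos(y)

so (8x) + (cos(y))·y' = 0, and therefore
  dy/dx = -(8x)/(cos(y)) = -8x/cos(y)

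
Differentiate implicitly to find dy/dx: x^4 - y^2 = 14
Take d/dx of both sides. Since y is implicitly a function of x, the chain rule attaches a y' = dy/dx factor whenever we differentiate through y.

Set F(x, y) = (left side) − (right side), so the curve is F = 0. Differentiating each term of F:
  d/dx[x^4] = 4x^3
  d/dx[-y^2] = -2y·y'
  d/dx[-14] = 0

Collecting, the y'-free part is the partial derivative in x and the y' coefficient is the partial derivative in y:
  ∂F/∂x = 4x^3
  ∂F/∂y = -2y

so d/dx[F(x, y(x))] = ∂F/∂x + (∂F/∂y)·y' = 0. Rearranging,
  dy/dx = -(∂F/∂x)/(∂F/∂y) = -(4x^3)/(-2y) = 2x^3/y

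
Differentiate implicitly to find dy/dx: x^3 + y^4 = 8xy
Differentiate both sides with respect to x, treating y as y(x). By the chain rule, any term containing y contributes a factor of y' = dy/dx when we differentiate it.

Move every term to one side and write the relation as F(x, y) = 0. Term by term,
  d/dx[x^3] = 3x^2
  d/dx[-8xy] = -8x·y' - 8y
  d/dx[y^4] = 4y^3·y'

The pieces without y' make up ∂F/∂x and the coefficient of y' is ∂F/∂y:
  ∂F/∂x = 3x^2 - 8y,
  ∂F/∂y = -8x + 4y^3.

Since d/dx[F] = ∂F/∂x + (∂F/∂y)·y' = 0, solve for y':
  (∂F/∂y)·y' = -∂F/∂x
  dy/dx = -(∂F/∂x)/(∂F/∂y) = -(3x^2 - 8y)/(-8x + 4y^3) = (3x^2 - 8y)/(4(2x - y^3))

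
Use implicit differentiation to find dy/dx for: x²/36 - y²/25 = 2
Apply d/dx to both sides, remembering that y depends on x. Each occurrence of y therefore brings in a y' = dy/dx via the chain rule.

With F(x, y) equal to the left-hand side minus the right, differentiate F term by term:
  d/dx[x^2/36] = x/18
  d/dx[-y^2/25] = -2y·y'/25
  d/dx[-2] = 0
Adding these up, d/dx[F] = 0 becomes
  (x/18) + (-2y/25)·y' = 0,
so isolating y',
  dy/dx = -(x/18)/(-2y/25) = 25x/(36y)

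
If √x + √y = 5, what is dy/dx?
Differentiate the relation implicitly: treat y = y(x) and apply the chain rule, so every y-derivative picks up a y' = dy/dx factor.

With everything moved to the left-hand side, differentiate term by term:
  d/dx[√(x)] = 1/(2√(x))
  d/dx[√(y)] = y'/(2√(y))
  d/dx[-5] = 0

Separating the contributions that come from x directly and those that come through y:
  without y':      1/(2√(x))
  multiplying y':  1/(2√(y))

so (1/(2√(x))) + (1/(2√(y)))·y' = 0, and therefore
  dy/dx = -(1/(2√(x)))/(1/(2√(y))) = -√(y)/√(x)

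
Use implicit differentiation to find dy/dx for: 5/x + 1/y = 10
Take d/dx of both sides. Since y is implicitly a function of x, the chain rule attaches a y' = dy/dx factor whenever we differentiate through y.

Set F(x, y) = (left side) − (right side), so the curve is F = 0. Differentiating each term of F:
  d/dx[1/y] = -y'/y^2
  d/dx[5/x] = -5/x^2
  d/dx[-10] = 0

Collecting, the y'-free part is the partial derivative in x and the y' coefficient is the partial derivative in y:
  ∂F/∂x = -5/x^2
  ∂F/∂y = -1/y^2

so d/dx[F(x, y(x))] = ∂F/∂x + (∂F/∂y)·y' = 0. Rearranging,
  dy/dx = -(∂F/∂x)/(∂F/∂y) = -(-5/x^2)/(-1/y^2) = -5y^2/x^2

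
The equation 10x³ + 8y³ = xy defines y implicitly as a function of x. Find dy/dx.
Take d/dx of both sides. Since y is implicitly a function of x, the chain rule attaches a y' = dy/dx factor whenever we differentiate through y.

Set F(x, y) = (left side) − (right side), so the curve is F = 0. Differentiating each term of F:
  d/dx[10x^3] = 30x^2
  d/dx[-xy] = -x·y' - y
  d/dx[8y^3] = 24y^2·y'

Collecting, the y'-free part is the partial derivative in x and the y' coefficient is the partial derivative in y:
  ∂F/∂x = 30x^2 - y
  ∂F/∂y = -x + 24y^2

so d/dx[F(x, y(x))] = ∂F/∂x + (∂F/∂y)·y' = 0. Rearranging,
  dy/dx = -(∂F/∂x)/(∂F/∂y) = -(30x^2 - y)/(-x + 24y^2) = (30x^2 - y)/(x - 24y^2)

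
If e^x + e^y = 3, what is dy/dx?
Apply d/dx to both sides, remembering that y depends on x. Each occurrence of y therefore brings in a y' = dy/dx via the chain rule.

With F(x, y) equal to the left-hand side minus the right, differentiate F term by term:
  d/dx[e^(x)] = e^(x)
  d/dx[e^(y)] = y'·e^(y)
  d/dx[-3] = 0
Adding these up, d/dx[F] = 0 becomes
  (e^(x)) + (e^(y))·y' = 0,
so isolating y',
  dy/dx = -(e^(x))/(e^(y)) = -e^(x - y)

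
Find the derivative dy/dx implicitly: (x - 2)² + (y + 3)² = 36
Differentiate the relation implicitly: treat y = y(x) and apply the chain rule, so every y-derivative picks up a y' = dy/dx factor.

With everything moved to the left-hand side, differentiate term by term:
  d/dx[(x - 2)^2] = 2x - 4
  d/dx[(y + 3)^2] = 2·y'(y + 3)
  d/dx[-36] = 0

Separating the contributions that come from x directly and those that come through y:
  without y':      2x - 4
  multiplying y':  2y + 6

so (2x - 4) + (2y + 6)·y' = 0, and therefore
  dy/dx = -(2x - 4)/(2y + 6) = (2 - x)/(y + 3)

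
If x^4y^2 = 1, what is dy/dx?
Apply d/dx to both sides, remembering that y depends on x. Each occurrence of y therefore brings in a y' = dy/dx via the chain rule.

With F(x, y) equal to the left-hand side minus the right, differentiate F term by term:
  d/dx[x^4y^2] = 2x^4y·y' + 4x^3y^2
  d/dx[-1] = 0
Adding these up, d/dx[F] = 0 becomes
  (4x^3y^2) + (2x^4y)·y' = 0,
so isolating y',
  dy/dx = -(4x^3y^2)/(2x^4y) = -2y/x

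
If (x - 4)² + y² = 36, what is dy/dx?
Differentiate the relation implicitly: treat y = y(x) and apply the chain rule, so every y-derivative picks up a y' = dy/dx factor.

With everything moved to the left-hand side, differentiate term by term:
  d/dx[y^2] = 2y·y'
  d/dx[(x - 4)^2] = 2x - 8
  d/dx[-36] = 0

Separating the contributions that come from x directly and those that come through y:
  without y':      2x - 8
  multiplying y':  2y

so (2x - 8) + (2y)·y' = 0, and therefore
  dy/dx = -(2x - 8)/(2y) = (4 - x)/y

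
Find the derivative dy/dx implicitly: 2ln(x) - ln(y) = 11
Differentiate both sides with respect to x, treating y as y(x). By the chain rule, any term containing y contributes a factor of y' = dy/dx when we differentiate it.

Move every term to one side and write the relation as F(x, y) = 0. Term by term,
  d/dx[2ln(x)] = 2/x
  d/dx[-ln(y)] = -y'/y
  d/dx[-11] = 0

The pieces without y' make up ∂F/∂x and the coefficient of y' is ∂F/∂y:
  ∂F/∂x = 2/x,
  ∂F/∂y = -1/y.

Since d/dx[F] = ∂F/∂x + (∂F/∂y)·y' = 0, solve for y':
  (∂F/∂y)·y' = -∂F/∂x
  dy/dx = -(∂F/∂x)/(∂F/∂y) = -(2/x)/(-1/y) = 2y/x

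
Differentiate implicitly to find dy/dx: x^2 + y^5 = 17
Differentiate both sides with respect to x, treating y as y(x). By the chain rule, any term containing y contributes a factor of y' = dy/dx when we differentiate it.

Move every term to one side and write the relation as F(x, y) = 0. Term by term,
  d/dx[x^2] = 2x
  d/dx[y^5] = 5y^4·y'
  d/dx[-17] = 0

The pieces without y' make up ∂F/∂x and the coefficient of y' is ∂F/∂y:
  ∂F/∂x = 2x,
  ∂F/∂y = 5y^4.

Since d/dx[F] = ∂F/∂x + (∂F/∂y)·y' = 0, solve for y':
  (∂F/∂y)·y' = -∂F/∂x
  dy/dx = -(∂F/∂x)/(∂F/∂y) = -(2x)/(5y^4) = -2x/(5y^4)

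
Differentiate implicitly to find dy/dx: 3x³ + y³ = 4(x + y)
Differentiate the relation implicitly: treat y = y(x) and apply the chain rule, so every y-derivative picks up a y' = dy/dx factor.

With everything moved to the left-hand side, differentiate term by term:
  d/dx[3x^3] = 9x^2
  d/dx[-4x] = -4
  d/dx[y^3] = 3y^2·y'
  d/dx[-4y] = -4·y'

Separating the contributions that come from x directly and those that come through y:
  without y':      9x^2 - 4
  multiplying y':  3y^2 - 4

so (9x^2 - 4) + (3y^2 - 4)·y' = 0, and therefore
  dy/dx = -(9x^2 - 4)/(3y^2 - 4) = (4 - 9x^2)/(3y^2 - 4)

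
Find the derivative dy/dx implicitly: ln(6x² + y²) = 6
Differentiate the relation implicitly: treat y = y(x) and apply the chain rule, so every y-derivative picks up a y' = dy/dx factor.

With everything moved to the left-hand side, differentiate term by term:
  d/dx[ln(6x^2 + y^2)] = (12x + 2y·y')/(6x^2 + y^2)
  d/dx[-6] = 0

Separating the contributions that come from x directly and those that come through y:
  without y':      12x/(6x^2 + y^2)
  multiplying y':  2y/(6x^2 + y^2)

so (12x/(6x^2 + y^2)) + (2y/(6x^2 + y^2))·y' = 0, and therefore
  dy/dx = -(12x/(6x^2 + y^2))/(2y/(6x^2 + y^2)) = -6x/y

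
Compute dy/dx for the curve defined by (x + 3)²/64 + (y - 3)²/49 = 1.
Take d/dx of both sides. Since y is implicitly a function of x, the chain rule attaches a y' = dy/dx factor whenever we differentiate through y.

Set F(x, y) = (left side) − (right side), so the curve is F = 0. Differentiating each term of F:
  d/dx[(x + 3)^2/64] = x/32 + 3/32
  d/dx[(y - 3)^2/49] = 2·y'(y - 3)/49
  d/dx[-1] = 0

Collecting, the y'-free part is the partial derivative in x and the y' coefficient is the partial derivative in y:
  ∂F/∂x = x/32 + 3/32
  ∂F/∂y = 2y/49 - 6/49

so d/dx[F(x, y(x))] = ∂F/∂x + (∂F/∂y)·y' = 0. Rearranging,
  dy/dx = -(∂F/∂x)/(∂F/∂y) = -(x/32 + 3/32)/(2y/49 - 6/49)
        = -((x + 3)/32)/(2(y - 3)/49) = 49(-x - 3)/(64(y - 3))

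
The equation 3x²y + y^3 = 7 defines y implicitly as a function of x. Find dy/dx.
Differentiate both sides with respect to x, treating y as y(x). By the chain rule, any term containing y contributes a factor of y' = dy/dx when we differentiate it.

Move every term to one side and write the relation as F(x, y) = 0. Term by term,
  d/dx[3x^2y] = 3x^2·y' + 6xy
  d/dx[y^3] = 3y^2·y'
  d/dx[-7] = 0

The pieces without y' make up ∂F/∂x and the coefficient of y' is ∂F/∂y:
  ∂F/∂x = 6xy,
  ∂F/∂y = 3x^2 + 3y^2.

Since d/dx[F] = ∂F/∂x + (∂F/∂y)·y' = 0, solve for y':
  (∂F/∂y)·y' = -∂F/∂x
  dy/dx = -(∂F/∂x)/(∂F/∂y) = -(6xy)/(3x^2 + 3y^2) = -2xy/(x^2 + y^2)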